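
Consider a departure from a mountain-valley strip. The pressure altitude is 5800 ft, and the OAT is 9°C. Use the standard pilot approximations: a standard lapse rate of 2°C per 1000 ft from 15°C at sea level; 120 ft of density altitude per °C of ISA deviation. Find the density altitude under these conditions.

6472 ft

ISA temperature at 5800 ft = 15 − 2 × (5800/1000) = 3.4°C.
ISA deviation = 9 − 3.4 = +5.6°C.
Density altitude = 5800 + 120 × (5.6) = 5800 + (+672) = 6472 ft.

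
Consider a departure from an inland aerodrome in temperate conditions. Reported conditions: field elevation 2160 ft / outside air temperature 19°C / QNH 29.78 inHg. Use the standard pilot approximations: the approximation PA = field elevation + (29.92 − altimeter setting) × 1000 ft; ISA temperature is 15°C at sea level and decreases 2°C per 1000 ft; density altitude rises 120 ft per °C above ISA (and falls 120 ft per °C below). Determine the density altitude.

3332 ft

Pressure altitude = 2160 + (29.92 − 29.78) × 1000 = 2160 + (+140) = 2300 ft.
ISA temperature at 2300 ft = 15 − 2 × (2300/1000) = 10.4°C.
ISA deviation = 19 − 10.4 = +8.6°C.
Density altitude = 2300 + 120 × (8.6) = 3332 ft.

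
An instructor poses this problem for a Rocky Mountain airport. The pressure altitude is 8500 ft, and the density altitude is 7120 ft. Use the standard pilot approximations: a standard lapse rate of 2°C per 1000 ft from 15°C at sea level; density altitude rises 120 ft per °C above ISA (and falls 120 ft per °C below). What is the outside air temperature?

Density altitude − pressure altitude = 7120 − 8500 = -1380 ft.
At 120 ft/°C that is an ISA deviation of -1380/120 = -11.5°C.
ISA temperature at 8500 ft = 15 − 2 × (8500/1000) = -2°C.
OAT = ISA + deviation = -2 + (-11.5) = -13.5°C.

-13.5°C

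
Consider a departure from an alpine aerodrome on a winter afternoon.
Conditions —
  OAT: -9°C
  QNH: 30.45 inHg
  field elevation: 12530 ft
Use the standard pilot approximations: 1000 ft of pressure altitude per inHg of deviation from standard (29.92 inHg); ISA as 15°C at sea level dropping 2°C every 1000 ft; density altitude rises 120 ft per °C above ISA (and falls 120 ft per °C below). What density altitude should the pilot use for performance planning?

12000 ft

Pressure altitude = 12530 + (29.92 − 30.45) × 1000 = 12530 + (-530) = 12000 ft.
ISA temperature at 12000 ft = 15 − 2 × (12000/1000) = -9°C.
ISA deviation = -9 − (-9) = 0°C.
Density altitude = 12000 + 120 × (0) = 12000 ft.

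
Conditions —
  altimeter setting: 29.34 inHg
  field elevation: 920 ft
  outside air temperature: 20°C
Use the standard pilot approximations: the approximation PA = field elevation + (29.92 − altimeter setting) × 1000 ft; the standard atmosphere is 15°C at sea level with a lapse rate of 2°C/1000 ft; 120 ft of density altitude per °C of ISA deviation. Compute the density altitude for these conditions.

Pressure altitude = 920 + (29.92 − 29.34) × 1000 = 920 + (+580) = 1500 ft.
ISA temperature at 1500 ft = 15 − 2 × (1500/1000) = 12°C.
ISA deviation = 20 − 12 = +8°C.
Density altitude = 1500 + 120 × (8) = 2460 ft.

2460 ft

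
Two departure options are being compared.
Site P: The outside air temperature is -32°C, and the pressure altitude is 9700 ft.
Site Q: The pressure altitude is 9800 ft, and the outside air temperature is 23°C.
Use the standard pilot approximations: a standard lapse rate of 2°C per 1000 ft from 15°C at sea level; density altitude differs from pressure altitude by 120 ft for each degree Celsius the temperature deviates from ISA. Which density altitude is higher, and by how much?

Site P: ISA temp = -4.4°C, deviation -27.6°C, DA = 9700 + 120 × (-27.6) = 6388 ft.
Site Q: ISA temp = -4.6°C, deviation +27.6°C, DA = 9800 + 120 × 27.6 = 13112 ft.
Site Q is higher by 13112 − 6388 = 6724 ft.

Site Q by 6724 ft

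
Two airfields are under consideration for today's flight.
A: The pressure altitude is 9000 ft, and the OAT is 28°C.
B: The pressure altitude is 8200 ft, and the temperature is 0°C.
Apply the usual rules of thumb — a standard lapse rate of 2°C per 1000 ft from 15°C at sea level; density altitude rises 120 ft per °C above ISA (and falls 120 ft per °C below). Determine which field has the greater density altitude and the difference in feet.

A by 4352 ft

A: ISA temp = -3°C, deviation +31°C, DA = 9000 + 120 × 31 = 12720 ft.
B: ISA temp = -1.4°C, deviation +1.4°C, DA = 8200 + 120 × 1.4 = 8368 ft.
A is higher by 12720 − 8368 = 4352 ft.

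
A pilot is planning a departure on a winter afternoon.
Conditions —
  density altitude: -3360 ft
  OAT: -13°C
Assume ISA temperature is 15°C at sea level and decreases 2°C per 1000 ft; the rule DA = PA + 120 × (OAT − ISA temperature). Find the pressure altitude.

DA = PA + 120 × (OAT − (15 − 2·PA/1000)) = PA + 120·OAT − 1800 + 0.24·PA = 1.24·PA + 120·OAT − 1800.
So 1.24·PA = -3360 − 120 × (-13) + 1800 = 0.
PA = 0 / 1.24 = 0 ft.

0 ft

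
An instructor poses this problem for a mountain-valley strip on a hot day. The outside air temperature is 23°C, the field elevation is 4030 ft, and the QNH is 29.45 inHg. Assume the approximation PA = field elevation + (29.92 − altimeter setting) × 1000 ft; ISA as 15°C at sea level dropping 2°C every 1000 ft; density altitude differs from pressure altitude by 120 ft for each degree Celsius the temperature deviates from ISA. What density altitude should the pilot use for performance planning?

6540 ft

Pressure altitude = 4030 + (29.92 − 29.45) × 1000 = 4030 + (+470) = 4500 ft.
ISA temperature at 4500 ft = 15 − 2 × (4500/1000) = 6°C.
ISA deviation = 23 − 6 = +17°C.
Density altitude = 4500 + 120 × (17) = 6540 ft.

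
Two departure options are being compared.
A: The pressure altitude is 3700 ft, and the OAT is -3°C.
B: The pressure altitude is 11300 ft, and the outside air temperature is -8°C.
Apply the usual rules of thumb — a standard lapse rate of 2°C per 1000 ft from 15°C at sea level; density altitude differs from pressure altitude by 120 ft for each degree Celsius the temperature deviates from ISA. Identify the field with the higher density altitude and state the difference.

A: ISA temp = 7.6°C, deviation -10.6°C, DA = 3700 + 120 × (-10.6) = 2428 ft.
B: ISA temp = -7.6°C, deviation -0.4°C, DA = 11300 + 120 × (-0.4) = 11252 ft.
B is higher by 11252 − 2428 = 8824 ft.

B by 8824 ft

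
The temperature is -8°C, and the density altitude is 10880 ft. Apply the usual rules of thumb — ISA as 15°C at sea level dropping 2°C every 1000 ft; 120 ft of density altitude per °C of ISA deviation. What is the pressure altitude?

11000 ft

DA = PA + 120 × (OAT − (15 − 2·PA/1000)) = PA + 120·OAT − 1800 + 0.24·PA = 1.24·PA + 120·OAT − 1800.
So 1.24·PA = 10880 − 120 × (-8) + 1800 = 13640.
PA = 13640 / 1.24 = 11000 ft.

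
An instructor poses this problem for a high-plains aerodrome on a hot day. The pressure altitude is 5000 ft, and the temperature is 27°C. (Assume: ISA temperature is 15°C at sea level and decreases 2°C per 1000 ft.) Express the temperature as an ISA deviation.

ISA+22°C

ISA temperature at 5000 ft = 15 − 2 × (5000/1000) = 5°C.
Deviation = OAT − ISA = 27 − 5 = +22°C.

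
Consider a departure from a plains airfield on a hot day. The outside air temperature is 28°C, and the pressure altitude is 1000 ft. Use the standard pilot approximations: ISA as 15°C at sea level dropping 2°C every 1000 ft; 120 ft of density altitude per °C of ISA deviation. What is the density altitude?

ISA temperature at 1000 ft = 15 − 2 × (1000/1000) = 13°C.
ISA deviation = 28 − 13 = +15°C.
Density altitude = 1000 + 120 × (15) = 1000 + (+1800) = 2800 ft.

2800 ft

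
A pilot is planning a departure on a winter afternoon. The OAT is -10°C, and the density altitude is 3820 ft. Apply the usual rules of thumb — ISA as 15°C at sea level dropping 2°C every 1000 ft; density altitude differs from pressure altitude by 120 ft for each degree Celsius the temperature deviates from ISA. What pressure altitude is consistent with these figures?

5500 ft

DA = PA + 120 × (OAT − (15 − 2·PA/1000)) = PA + 120·OAT − 1800 + 0.24·PA = 1.24·PA + 120·OAT − 1800.
So 1.24·PA = 3820 − 120 × (-10) + 1800 = 6820.
PA = 6820 / 1.24 = 5500 ft.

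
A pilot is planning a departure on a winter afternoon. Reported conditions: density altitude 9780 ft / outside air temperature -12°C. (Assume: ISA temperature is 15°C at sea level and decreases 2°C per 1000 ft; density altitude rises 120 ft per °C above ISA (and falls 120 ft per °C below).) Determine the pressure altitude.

DA = PA + 120 × (OAT − (15 − 2·PA/1000)) = PA + 120·OAT − 1800 + 0.24·PA = 1.24·PA + 120·OAT − 1800.
So 1.24·PA = 9780 − 120 × (-12) + 1800 = 13020.
PA = 13020 / 1.24 = 10500 ft.

10500 ft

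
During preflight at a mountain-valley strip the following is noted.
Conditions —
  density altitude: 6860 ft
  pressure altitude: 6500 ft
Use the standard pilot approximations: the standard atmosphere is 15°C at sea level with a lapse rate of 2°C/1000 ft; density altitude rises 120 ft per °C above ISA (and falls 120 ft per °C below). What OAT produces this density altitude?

Density altitude − pressure altitude = 6860 − 6500 = +360 ft.
At 120 ft/°C that is an ISA deviation of 360/120 = +3°C.
ISA temperature at 6500 ft = 15 − 2 × (6500/1000) = 2°C.
OAT = ISA + deviation = 2 + (+3) = 5°C.

5°C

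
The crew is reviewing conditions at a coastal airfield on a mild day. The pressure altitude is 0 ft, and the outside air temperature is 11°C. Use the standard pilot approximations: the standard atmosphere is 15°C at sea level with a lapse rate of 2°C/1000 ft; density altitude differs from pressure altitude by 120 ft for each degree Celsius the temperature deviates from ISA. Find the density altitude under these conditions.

ISA temperature at 0 ft = 15 − 2 × (0/1000) = 15°C.
ISA deviation = 11 − 15 = -4°C.
Density altitude = 0 + 120 × (-4) = 0 + (-480) = -480 ft.

-480 ft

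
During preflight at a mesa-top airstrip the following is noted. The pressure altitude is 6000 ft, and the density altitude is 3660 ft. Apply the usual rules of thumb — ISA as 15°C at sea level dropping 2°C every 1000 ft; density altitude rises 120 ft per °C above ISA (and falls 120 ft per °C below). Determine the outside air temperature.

-16.5°C

Density altitude − pressure altitude = 3660 − 6000 = -2340 ft.
At 120 ft/°C that is an ISA deviation of -2340/120 = -19.5°C.
ISA temperature at 6000 ft = 15 − 2 × (6000/1000) = 3°C.
OAT = ISA + deviation = 3 + (-19.5) = -16.5°C.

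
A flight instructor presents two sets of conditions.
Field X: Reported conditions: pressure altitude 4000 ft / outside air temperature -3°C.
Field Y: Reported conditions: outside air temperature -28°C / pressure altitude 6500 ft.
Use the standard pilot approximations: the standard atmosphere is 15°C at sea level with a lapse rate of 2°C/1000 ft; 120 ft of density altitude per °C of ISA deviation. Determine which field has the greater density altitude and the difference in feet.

Field X: ISA temp = 7°C, deviation -10°C, DA = 4000 + 120 × (-10) = 2800 ft.
Field Y: ISA temp = 2°C, deviation -30°C, DA = 6500 + 120 × (-30) = 2900 ft.
Field Y is higher by 2900 − 2800 = 100 ft.

Field Y by 100 ft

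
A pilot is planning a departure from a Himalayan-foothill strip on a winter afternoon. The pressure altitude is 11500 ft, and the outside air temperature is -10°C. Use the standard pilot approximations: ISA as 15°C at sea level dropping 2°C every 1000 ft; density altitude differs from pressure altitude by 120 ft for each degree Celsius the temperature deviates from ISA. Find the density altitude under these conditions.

ISA temperature at 11500 ft = 15 − 2 × (11500/1000) = -8°C.
ISA deviation = -10 − (-8) = -2°C.
Density altitude = 11500 + 120 × (-2) = 11500 + (-240) = 11260 ft.

11260 ft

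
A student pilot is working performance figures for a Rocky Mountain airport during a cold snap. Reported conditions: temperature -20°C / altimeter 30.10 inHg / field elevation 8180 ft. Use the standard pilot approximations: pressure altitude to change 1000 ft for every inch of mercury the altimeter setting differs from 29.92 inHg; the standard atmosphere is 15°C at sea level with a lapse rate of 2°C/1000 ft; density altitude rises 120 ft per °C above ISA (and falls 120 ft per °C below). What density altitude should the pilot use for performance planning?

Pressure altitude = 8180 + (29.92 − 30.10) × 1000 = 8180 + (-180) = 8000 ft.
ISA temperature at 8000 ft = 15 − 2 × (8000/1000) = -1°C.
ISA deviation = -20 − (-1) = -19°C.
Density altitude = 8000 + 120 × (-19) = 5720 ft.

5720 ft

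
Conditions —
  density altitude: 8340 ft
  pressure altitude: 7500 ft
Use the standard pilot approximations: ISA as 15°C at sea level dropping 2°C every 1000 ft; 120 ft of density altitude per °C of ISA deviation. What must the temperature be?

7°C

Density altitude − pressure altitude = 8340 − 7500 = +840 ft.
At 120 ft/°C that is an ISA deviation of 840/120 = +7°C.
ISA temperature at 7500 ft = 15 − 2 × (7500/1000) = 0°C.
OAT = ISA + deviation = 0 + (+7) = 7°C.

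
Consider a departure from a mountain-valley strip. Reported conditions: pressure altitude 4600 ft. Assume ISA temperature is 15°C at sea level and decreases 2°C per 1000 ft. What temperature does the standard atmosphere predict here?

5.8°C

ISA temperature = 15 − 2 × (4600/1000) = 15 − 9.2 = 5.8°C.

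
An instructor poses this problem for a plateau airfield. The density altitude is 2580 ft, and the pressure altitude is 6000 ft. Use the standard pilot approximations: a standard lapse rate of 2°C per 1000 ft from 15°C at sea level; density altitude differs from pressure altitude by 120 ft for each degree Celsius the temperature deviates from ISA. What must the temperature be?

-25.5°C

Density altitude − pressure altitude = 2580 − 6000 = -3420 ft.
At 120 ft/°C that is an ISA deviation of -3420/120 = -28.5°C.
ISA temperature at 6000 ft = 15 − 2 × (6000/1000) = 3°C.
OAT = ISA + deviation = 3 + (-28.5) = -25.5°C.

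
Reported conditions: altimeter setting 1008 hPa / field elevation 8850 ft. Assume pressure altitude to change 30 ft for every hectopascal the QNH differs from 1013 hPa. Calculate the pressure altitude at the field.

Pressure correction = (1013 − 1008) × 30 = +150 ft.
Pressure altitude = 8850 + (+150) = 9000 ft.

9000 ft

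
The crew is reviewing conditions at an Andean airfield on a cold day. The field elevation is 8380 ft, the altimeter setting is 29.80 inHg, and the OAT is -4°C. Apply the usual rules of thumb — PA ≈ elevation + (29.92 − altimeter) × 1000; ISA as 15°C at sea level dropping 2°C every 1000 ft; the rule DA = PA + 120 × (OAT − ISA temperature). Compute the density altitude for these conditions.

Pressure altitude = 8380 + (29.92 − 29.80) × 1000 = 8380 + (+120) = 8500 ft.
ISA temperature at 8500 ft = 15 − 2 × (8500/1000) = -2°C.
ISA deviation = -4 − (-2) = -2°C.
Density altitude = 8500 + 120 × (-2) = 8260 ft.

8260 ft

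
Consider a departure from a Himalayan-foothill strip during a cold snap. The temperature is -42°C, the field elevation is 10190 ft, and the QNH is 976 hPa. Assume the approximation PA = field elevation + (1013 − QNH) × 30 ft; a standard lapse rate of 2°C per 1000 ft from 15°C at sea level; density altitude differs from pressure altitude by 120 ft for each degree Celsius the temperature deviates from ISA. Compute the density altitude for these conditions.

7172 ft

Pressure altitude = 10190 + (1013 − 976) × 30 = 10190 + (+1110) = 11300 ft.
ISA temperature at 11300 ft = 15 − 2 × (11300/1000) = -7.6°C.
ISA deviation = -42 − (-7.6) = -34.4°C.
Density altitude = 11300 + 120 × (-34.4) = 7172 ft.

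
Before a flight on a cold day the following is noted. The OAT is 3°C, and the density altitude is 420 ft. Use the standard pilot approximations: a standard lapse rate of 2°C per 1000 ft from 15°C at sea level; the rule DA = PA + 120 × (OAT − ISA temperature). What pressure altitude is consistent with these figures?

1500 ft

DA = PA + 120 × (OAT − (15 − 2·PA/1000)) = PA + 120·OAT − 1800 + 0.24·PA = 1.24·PA + 120·OAT − 1800.
So 1.24·PA = 420 − 120 × 3 + 1800 = 1860.
PA = 1860 / 1.24 = 1500 ft.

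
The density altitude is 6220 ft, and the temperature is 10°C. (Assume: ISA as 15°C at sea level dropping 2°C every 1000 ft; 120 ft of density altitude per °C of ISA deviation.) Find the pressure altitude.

5500 ft

DA = PA + 120 × (OAT − (15 − 2·PA/1000)) = PA + 120·OAT − 1800 + 0.24·PA = 1.24·PA + 120·OAT − 1800.
So 1.24·PA = 6220 − 120 × 10 + 1800 = 6820.
PA = 6820 / 1.24 = 5500 ft.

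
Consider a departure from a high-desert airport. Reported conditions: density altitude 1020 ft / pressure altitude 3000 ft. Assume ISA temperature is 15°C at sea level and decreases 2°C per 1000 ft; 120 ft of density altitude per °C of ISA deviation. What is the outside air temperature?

Density altitude − pressure altitude = 1020 − 3000 = -1980 ft.
At 120 ft/°C that is an ISA deviation of -1980/120 = -16.5°C.
ISA temperature at 3000 ft = 15 − 2 × (3000/1000) = 9°C.
OAT = ISA + deviation = 9 + (-16.5) = -7.5°C.

-7.5°C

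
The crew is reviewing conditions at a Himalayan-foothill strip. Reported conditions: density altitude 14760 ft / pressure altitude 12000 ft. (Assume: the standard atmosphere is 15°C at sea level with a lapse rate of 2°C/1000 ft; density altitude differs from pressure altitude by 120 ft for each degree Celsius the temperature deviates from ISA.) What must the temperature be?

14°C

Density altitude − pressure altitude = 14760 − 12000 = +2760 ft.
At 120 ft/°C that is an ISA deviation of 2760/120 = +23°C.
ISA temperature at 12000 ft = 15 − 2 × (12000/1000) = -9°C.
OAT = ISA + deviation = -9 + (+23) = 14°C.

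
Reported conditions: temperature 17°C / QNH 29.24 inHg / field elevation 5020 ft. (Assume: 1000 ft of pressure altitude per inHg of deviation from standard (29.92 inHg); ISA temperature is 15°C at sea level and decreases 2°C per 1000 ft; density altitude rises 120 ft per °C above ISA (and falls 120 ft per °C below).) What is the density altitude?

Pressure altitude = 5020 + (29.92 − 29.24) × 1000 = 5020 + (+680) = 5700 ft.
ISA temperature at 5700 ft = 15 − 2 × (5700/1000) = 3.6°C.
ISA deviation = 17 − 3.6 = +13.4°C.
Density altitude = 5700 + 120 × (13.4) = 7308 ft.

7308 ft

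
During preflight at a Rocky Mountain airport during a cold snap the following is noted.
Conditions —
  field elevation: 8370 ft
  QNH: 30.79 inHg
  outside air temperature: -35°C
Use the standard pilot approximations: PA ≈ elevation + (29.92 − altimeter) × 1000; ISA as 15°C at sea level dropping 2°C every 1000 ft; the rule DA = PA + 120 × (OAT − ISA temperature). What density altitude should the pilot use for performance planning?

Pressure altitude = 8370 + (29.92 − 30.79) × 1000 = 8370 + (-870) = 7500 ft.
ISA temperature at 7500 ft = 15 − 2 × (7500/1000) = 0°C.
ISA deviation = -35 − 0 = -35°C.
Density altitude = 7500 + 120 × (-35) = 3300 ft.

3300 ft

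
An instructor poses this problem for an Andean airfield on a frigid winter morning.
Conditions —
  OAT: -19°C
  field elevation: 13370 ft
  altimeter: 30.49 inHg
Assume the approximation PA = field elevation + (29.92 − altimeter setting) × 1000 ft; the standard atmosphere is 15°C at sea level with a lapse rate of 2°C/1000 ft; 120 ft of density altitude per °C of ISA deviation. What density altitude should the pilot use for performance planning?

11792 ft

Pressure altitude = 13370 + (29.92 − 30.49) × 1000 = 13370 + (-570) = 12800 ft.
ISA temperature at 12800 ft = 15 − 2 × (12800/1000) = -10.6°C.
ISA deviation = -19 − (-10.6) = -8.4°C.
Density altitude = 12800 + 120 × (-8.4) = 11792 ft.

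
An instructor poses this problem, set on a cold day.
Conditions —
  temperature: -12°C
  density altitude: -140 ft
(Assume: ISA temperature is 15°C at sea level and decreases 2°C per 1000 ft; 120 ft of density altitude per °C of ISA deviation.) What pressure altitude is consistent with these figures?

DA = PA + 120 × (OAT − (15 − 2·PA/1000)) = PA + 120·OAT − 1800 + 0.24·PA = 1.24·PA + 120·OAT − 1800.
So 1.24·PA = -140 − 120 × (-12) + 1800 = 3100.
PA = 3100 / 1.24 = 2500 ft.

2500 ft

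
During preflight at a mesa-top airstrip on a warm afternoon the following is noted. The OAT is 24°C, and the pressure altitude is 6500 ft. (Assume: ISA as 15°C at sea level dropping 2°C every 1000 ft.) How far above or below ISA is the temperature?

ISA+22°C

ISA temperature at 6500 ft = 15 − 2 × (6500/1000) = 2°C.
Deviation = OAT − ISA = 24 − 2 = +22°C.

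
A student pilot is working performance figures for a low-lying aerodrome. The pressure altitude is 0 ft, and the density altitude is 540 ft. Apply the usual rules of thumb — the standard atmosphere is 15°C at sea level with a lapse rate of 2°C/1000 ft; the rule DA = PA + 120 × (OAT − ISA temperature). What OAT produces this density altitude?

Density altitude − pressure altitude = 540 − 0 = +540 ft.
At 120 ft/°C that is an ISA deviation of 540/120 = +4.5°C.
ISA temperature at 0 ft = 15 − 2 × (0/1000) = 15°C.
OAT = ISA + deviation = 15 + (+4.5) = 19.5°C.

19.5°C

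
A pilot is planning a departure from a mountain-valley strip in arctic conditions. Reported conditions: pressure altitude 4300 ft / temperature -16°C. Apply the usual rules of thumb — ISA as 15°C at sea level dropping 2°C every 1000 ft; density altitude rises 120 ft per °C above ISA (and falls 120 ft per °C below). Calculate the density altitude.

1612 ft

ISA temperature at 4300 ft = 15 − 2 × (4300/1000) = 6.4°C.
ISA deviation = -16 − 6.4 = -22.4°C.
Density altitude = 4300 + 120 × (-22.4) = 4300 + (-2688) = 1612 ft.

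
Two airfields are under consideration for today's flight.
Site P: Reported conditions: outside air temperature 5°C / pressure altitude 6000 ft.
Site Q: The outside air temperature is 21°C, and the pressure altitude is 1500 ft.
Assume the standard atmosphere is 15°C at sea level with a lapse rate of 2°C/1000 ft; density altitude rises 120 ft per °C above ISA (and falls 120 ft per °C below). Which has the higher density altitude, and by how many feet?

Site P: ISA temp = 3°C, deviation +2°C, DA = 6000 + 120 × 2 = 6240 ft.
Site Q: ISA temp = 12°C, deviation +9°C, DA = 1500 + 120 × 9 = 2580 ft.
Site P is higher by 6240 − 2580 = 3660 ft.

Site P by 3660 ft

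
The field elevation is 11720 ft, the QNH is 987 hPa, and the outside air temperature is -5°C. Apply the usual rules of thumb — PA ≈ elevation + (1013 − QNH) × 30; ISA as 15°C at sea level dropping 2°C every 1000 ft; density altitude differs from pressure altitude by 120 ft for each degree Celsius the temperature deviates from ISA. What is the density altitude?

13100 ft

Pressure altitude = 11720 + (1013 − 987) × 30 = 11720 + (+780) = 12500 ft.
ISA temperature at 12500 ft = 15 − 2 × (12500/1000) = -10°C.
ISA deviation = -5 − (-10) = +5°C.
Density altitude = 12500 + 120 × (5) = 13100 ft.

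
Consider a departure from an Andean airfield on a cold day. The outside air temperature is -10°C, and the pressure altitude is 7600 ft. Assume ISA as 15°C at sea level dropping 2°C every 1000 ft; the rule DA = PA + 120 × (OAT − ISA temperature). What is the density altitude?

ISA temperature at 7600 ft = 15 − 2 × (7600/1000) = -0.2°C.
ISA deviation = -10 − (-0.2) = -9.8°C.
Density altitude = 7600 + 120 × (-9.8) = 7600 + (-1176) = 6424 ft.

6424 ft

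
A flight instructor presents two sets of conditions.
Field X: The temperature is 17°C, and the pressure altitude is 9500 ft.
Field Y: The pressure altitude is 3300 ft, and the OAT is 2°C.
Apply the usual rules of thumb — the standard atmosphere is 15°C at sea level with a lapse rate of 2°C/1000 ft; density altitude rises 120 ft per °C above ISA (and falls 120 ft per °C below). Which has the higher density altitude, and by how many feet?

Field X: ISA temp = -4°C, deviation +21°C, DA = 9500 + 120 × 21 = 12020 ft.
Field Y: ISA temp = 8.4°C, deviation -6.4°C, DA = 3300 + 120 × (-6.4) = 2532 ft.
Field X is higher by 12020 − 2532 = 9488 ft.

Field X by 9488 ft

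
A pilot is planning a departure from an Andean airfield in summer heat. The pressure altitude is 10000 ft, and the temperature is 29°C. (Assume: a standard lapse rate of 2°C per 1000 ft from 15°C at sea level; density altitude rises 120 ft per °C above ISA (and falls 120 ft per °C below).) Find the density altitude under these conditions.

ISA temperature at 10000 ft = 15 − 2 × (10000/1000) = -5°C.
ISA deviation = 29 − (-5) = +34°C.
Density altitude = 10000 + 120 × (34) = 10000 + (+4080) = 14080 ft.

14080 ft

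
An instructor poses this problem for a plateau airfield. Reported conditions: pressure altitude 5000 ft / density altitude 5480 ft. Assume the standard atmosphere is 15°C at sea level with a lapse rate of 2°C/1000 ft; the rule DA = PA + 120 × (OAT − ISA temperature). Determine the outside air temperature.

Density altitude − pressure altitude = 5480 − 5000 = +480 ft.
At 120 ft/°C that is an ISA deviation of 480/120 = +4°C.
ISA temperature at 5000 ft = 15 − 2 × (5000/1000) = 5°C.
OAT = ISA + deviation = 5 + (+4) = 9°C.

9°C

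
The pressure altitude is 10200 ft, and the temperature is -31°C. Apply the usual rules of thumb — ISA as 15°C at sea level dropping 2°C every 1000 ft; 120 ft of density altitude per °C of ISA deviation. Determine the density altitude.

ISA temperature at 10200 ft = 15 − 2 × (10200/1000) = -5.4°C.
ISA deviation = -31 − (-5.4) = -25.6°C.
Density altitude = 10200 + 120 × (-25.6) = 10200 + (-3072) = 7128 ft.

7128 ft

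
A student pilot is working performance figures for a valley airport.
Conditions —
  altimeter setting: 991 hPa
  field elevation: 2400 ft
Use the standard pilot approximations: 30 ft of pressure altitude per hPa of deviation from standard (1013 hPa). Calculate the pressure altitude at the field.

Pressure correction = (1013 − 991) × 30 = +660 ft.
Pressure altitude = 2400 + (+660) = 3060 ft.

3060 ft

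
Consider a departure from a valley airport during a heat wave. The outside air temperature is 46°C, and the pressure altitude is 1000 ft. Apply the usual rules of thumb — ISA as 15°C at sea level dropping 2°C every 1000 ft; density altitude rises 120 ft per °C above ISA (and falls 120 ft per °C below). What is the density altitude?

ISA temperature at 1000 ft = 15 − 2 × (1000/1000) = 13°C.
ISA deviation = 46 − 13 = +33°C.
Density altitude = 1000 + 120 × (33) = 1000 + (+3960) = 4960 ft.

4960 ft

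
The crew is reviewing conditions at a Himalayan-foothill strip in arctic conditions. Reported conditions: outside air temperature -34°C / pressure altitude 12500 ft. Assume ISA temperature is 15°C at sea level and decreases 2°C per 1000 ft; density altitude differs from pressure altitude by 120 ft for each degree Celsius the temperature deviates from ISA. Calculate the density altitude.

ISA temperature at 12500 ft = 15 − 2 × (12500/1000) = -10°C.
ISA deviation = -34 − (-10) = -24°C.
Density altitude = 12500 + 120 × (-24) = 12500 + (-2880) = 9620 ft.

9620 ft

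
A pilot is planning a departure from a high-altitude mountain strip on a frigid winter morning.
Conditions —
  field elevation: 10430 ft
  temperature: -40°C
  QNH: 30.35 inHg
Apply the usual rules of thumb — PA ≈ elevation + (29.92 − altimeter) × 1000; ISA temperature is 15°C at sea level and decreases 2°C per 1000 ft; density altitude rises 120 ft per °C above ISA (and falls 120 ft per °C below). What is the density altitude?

Pressure altitude = 10430 + (29.92 − 30.35) × 1000 = 10430 + (-430) = 10000 ft.
ISA temperature at 10000 ft = 15 − 2 × (10000/1000) = -5°C.
ISA deviation = -40 − (-5) = -35°C.
Density altitude = 10000 + 120 × (-35) = 5800 ft.

5800 ft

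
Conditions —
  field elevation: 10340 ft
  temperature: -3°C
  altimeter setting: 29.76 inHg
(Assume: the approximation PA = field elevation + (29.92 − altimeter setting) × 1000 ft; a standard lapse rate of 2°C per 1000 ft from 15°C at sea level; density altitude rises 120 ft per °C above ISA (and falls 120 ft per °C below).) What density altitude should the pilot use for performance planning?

10860 ft

Pressure altitude = 10340 + (29.92 − 29.76) × 1000 = 10340 + (+160) = 10500 ft.
ISA temperature at 10500 ft = 15 − 2 × (10500/1000) = -6°C.
ISA deviation = -3 − (-6) = +3°C.
Density altitude = 10500 + 120 × (3) = 10860 ft.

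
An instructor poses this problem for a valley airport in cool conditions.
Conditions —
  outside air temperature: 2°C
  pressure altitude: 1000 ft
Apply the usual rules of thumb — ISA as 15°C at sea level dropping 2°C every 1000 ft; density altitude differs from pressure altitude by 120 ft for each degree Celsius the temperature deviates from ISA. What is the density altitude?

-320 ft

ISA temperature at 1000 ft = 15 − 2 × (1000/1000) = 13°C.
ISA deviation = 2 − 13 = -11°C.
Density altitude = 1000 + 120 × (-11) = 1000 + (-1320) = -320 ft.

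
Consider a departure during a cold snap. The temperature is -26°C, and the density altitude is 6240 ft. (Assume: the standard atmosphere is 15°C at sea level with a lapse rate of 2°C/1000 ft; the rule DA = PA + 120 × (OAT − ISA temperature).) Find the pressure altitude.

9000 ft

DA = PA + 120 × (OAT − (15 − 2·PA/1000)) = PA + 120·OAT − 1800 + 0.24·PA = 1.24·PA + 120·OAT − 1800.
So 1.24·PA = 6240 − 120 × (-26) + 1800 = 11160.
PA = 11160 / 1.24 = 9000 ft.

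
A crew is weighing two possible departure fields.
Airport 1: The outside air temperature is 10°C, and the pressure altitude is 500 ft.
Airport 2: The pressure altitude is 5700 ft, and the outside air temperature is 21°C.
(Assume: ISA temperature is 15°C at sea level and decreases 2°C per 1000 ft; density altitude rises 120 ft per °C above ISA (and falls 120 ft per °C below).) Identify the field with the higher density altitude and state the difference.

Airport 1: ISA temp = 14°C, deviation -4°C, DA = 500 + 120 × (-4) = 20 ft.
Airport 2: ISA temp = 3.6°C, deviation +17.4°C, DA = 5700 + 120 × 17.4 = 7788 ft.
Airport 2 is higher by 7788 − 20 = 7768 ft.

Airport 2 by 7768 ft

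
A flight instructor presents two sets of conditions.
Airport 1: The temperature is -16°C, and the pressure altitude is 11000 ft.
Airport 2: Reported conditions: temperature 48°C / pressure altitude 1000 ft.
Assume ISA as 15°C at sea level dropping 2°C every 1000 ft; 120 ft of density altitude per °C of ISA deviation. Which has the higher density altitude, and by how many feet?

Airport 1 by 4720 ft

Airport 1: ISA temp = -7°C, deviation -9°C, DA = 11000 + 120 × (-9) = 9920 ft.
Airport 2: ISA temp = 13°C, deviation +35°C, DA = 1000 + 120 × 35 = 5200 ft.
Airport 1 is higher by 9920 − 5200 = 4720 ft.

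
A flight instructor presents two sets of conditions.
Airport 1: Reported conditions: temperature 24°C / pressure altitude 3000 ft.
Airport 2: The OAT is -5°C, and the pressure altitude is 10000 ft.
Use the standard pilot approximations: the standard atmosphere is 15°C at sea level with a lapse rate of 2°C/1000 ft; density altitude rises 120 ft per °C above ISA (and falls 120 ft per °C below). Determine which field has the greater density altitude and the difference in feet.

Airport 1: ISA temp = 9°C, deviation +15°C, DA = 3000 + 120 × 15 = 4800 ft.
Airport 2: ISA temp = -5°C, deviation 0°C, DA = 10000 + 120 × 0 = 10000 ft.
Airport 2 is higher by 10000 − 4800 = 5200 ft.

Airport 2 by 5200 ft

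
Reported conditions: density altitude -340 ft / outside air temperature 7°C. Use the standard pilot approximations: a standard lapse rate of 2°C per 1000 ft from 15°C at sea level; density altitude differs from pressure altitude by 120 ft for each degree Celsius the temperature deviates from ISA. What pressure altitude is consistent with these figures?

500 ft

DA = PA + 120 × (OAT − (15 − 2·PA/1000)) = PA + 120·OAT − 1800 + 0.24·PA = 1.24·PA + 120·OAT − 1800.
So 1.24·PA = -340 − 120 × 7 + 1800 = 620.
PA = 620 / 1.24 = 500 ft.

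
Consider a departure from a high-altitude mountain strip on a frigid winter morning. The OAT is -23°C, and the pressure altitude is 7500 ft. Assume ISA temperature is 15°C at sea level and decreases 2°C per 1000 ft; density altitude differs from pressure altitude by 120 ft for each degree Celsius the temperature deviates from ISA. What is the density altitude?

4740 ft

ISA temperature at 7500 ft = 15 − 2 × (7500/1000) = 0°C.
ISA deviation = -23 − 0 = -23°C.
Density altitude = 7500 + 120 × (-23) = 7500 + (-2760) = 4740 ft.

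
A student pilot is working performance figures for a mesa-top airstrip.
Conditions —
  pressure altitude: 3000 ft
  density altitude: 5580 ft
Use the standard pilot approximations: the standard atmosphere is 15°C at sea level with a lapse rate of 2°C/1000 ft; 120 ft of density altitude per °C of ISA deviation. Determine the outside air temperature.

30.5°C

Density altitude − pressure altitude = 5580 − 3000 = +2580 ft.
At 120 ft/°C that is an ISA deviation of 2580/120 = +21.5°C.
ISA temperature at 3000 ft = 15 − 2 × (3000/1000) = 9°C.
OAT = ISA + deviation = 9 + (+21.5) = 30.5°C.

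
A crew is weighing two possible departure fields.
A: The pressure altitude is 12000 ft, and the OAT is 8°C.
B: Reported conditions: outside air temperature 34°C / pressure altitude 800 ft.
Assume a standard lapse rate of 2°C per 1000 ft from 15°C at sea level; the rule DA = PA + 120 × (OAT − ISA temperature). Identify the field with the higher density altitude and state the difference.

A: ISA temp = -9°C, deviation +17°C, DA = 12000 + 120 × 17 = 14040 ft.
B: ISA temp = 13.4°C, deviation +20.6°C, DA = 800 + 120 × 20.6 = 3272 ft.
A is higher by 14040 − 3272 = 10768 ft.

A by 10768 ft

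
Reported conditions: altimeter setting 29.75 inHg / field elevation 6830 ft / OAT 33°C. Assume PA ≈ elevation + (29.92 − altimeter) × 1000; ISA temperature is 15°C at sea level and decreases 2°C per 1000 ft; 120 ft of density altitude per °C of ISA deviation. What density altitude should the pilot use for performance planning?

10840 ft

Pressure altitude = 6830 + (29.92 − 29.75) × 1000 = 6830 + (+170) = 7000 ft.
ISA temperature at 7000 ft = 15 − 2 × (7000/1000) = 1°C.
ISA deviation = 33 − 1 = +32°C.
Density altitude = 7000 + 120 × (32) = 10840 ft.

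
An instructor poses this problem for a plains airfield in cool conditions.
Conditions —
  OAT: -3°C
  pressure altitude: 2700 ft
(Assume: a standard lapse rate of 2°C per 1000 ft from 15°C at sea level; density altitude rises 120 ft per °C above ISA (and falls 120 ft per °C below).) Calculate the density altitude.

1188 ft

ISA temperature at 2700 ft = 15 − 2 × (2700/1000) = 9.6°C.
ISA deviation = -3 − 9.6 = -12.6°C.
Density altitude = 2700 + 120 × (-12.6) = 2700 + (-1512) = 1188 ft.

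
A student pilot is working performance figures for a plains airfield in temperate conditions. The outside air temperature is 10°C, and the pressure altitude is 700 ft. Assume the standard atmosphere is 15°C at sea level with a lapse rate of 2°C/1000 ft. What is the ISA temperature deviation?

ISA-3.6°C

ISA temperature at 700 ft = 15 − 2 × (700/1000) = 13.6°C.
Deviation = OAT − ISA = 10 − 13.6 = -3.6°C.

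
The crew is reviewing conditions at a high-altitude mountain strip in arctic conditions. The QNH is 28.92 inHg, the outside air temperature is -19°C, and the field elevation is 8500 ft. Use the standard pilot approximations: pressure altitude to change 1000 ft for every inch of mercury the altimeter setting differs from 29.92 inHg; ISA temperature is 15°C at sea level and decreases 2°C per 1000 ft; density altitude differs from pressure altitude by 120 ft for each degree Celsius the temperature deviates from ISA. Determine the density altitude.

7700 ft

Pressure altitude = 8500 + (29.92 − 28.92) × 1000 = 8500 + (+1000) = 9500 ft.
ISA temperature at 9500 ft = 15 − 2 × (9500/1000) = -4°C.
ISA deviation = -19 − (-4) = -15°C.
Density altitude = 9500 + 120 × (-15) = 7700 ft.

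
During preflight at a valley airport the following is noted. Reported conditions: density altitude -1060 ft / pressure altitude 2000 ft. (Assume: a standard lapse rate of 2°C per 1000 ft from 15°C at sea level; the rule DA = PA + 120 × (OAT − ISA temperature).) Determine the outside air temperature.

-14.5°C

Density altitude − pressure altitude = -1060 − 2000 = -3060 ft.
At 120 ft/°C that is an ISA deviation of -3060/120 = -25.5°C.
ISA temperature at 2000 ft = 15 − 2 × (2000/1000) = 11°C.
OAT = ISA + deviation = 11 + (-25.5) = -14.5°C.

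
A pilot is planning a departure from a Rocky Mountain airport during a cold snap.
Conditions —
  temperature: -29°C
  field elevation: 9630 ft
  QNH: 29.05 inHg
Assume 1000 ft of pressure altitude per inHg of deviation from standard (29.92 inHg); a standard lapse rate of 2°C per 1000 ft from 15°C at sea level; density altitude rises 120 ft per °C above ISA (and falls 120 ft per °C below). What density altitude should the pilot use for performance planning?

Pressure altitude = 9630 + (29.92 − 29.05) × 1000 = 9630 + (+870) = 10500 ft.
ISA temperature at 10500 ft = 15 − 2 × (10500/1000) = -6°C.
ISA deviation = -29 − (-6) = -23°C.
Density altitude = 10500 + 120 × (-23) = 7740 ft.

7740 ft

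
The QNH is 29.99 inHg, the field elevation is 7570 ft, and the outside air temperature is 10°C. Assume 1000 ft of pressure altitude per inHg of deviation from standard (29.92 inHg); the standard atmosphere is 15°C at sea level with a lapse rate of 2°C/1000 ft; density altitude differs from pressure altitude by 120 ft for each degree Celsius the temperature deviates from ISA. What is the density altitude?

8700 ft

Pressure altitude = 7570 + (29.92 − 29.99) × 1000 = 7570 + (-70) = 7500 ft.
ISA temperature at 7500 ft = 15 − 2 × (7500/1000) = 0°C.
ISA deviation = 10 − 0 = +10°C.
Density altitude = 7500 + 120 × (10) = 8700 ft.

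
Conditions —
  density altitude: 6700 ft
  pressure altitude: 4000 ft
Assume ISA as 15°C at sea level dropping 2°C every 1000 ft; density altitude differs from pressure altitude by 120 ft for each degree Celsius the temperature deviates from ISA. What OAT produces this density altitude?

29.5°C

Density altitude − pressure altitude = 6700 − 4000 = +2700 ft.
At 120 ft/°C that is an ISA deviation of 2700/120 = +22.5°C.
ISA temperature at 4000 ft = 15 − 2 × (4000/1000) = 7°C.
OAT = ISA + deviation = 7 + (+22.5) = 29.5°C.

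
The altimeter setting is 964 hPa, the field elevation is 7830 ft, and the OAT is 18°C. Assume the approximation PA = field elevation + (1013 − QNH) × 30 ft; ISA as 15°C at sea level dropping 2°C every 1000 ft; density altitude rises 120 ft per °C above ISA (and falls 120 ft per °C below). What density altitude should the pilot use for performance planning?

Pressure altitude = 7830 + (1013 − 964) × 30 = 7830 + (+1470) = 9300 ft.
ISA temperature at 9300 ft = 15 − 2 × (9300/1000) = -3.6°C.
ISA deviation = 18 − (-3.6) = +21.6°C.
Density altitude = 9300 + 120 × (21.6) = 11892 ft.

11892 ft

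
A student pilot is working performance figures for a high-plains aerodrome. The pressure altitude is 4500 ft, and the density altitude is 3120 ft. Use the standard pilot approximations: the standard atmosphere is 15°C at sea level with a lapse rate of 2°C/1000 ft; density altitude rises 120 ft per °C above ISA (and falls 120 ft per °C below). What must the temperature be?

-5.5°C

Density altitude − pressure altitude = 3120 − 4500 = -1380 ft.
At 120 ft/°C that is an ISA deviation of -1380/120 = -11.5°C.
ISA temperature at 4500 ft = 15 − 2 × (4500/1000) = 6°C.
OAT = ISA + deviation = 6 + (-11.5) = -5.5°C.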